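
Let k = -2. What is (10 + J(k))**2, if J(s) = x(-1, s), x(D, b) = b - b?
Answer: 100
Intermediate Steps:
x(D, b) = 0
J(s) = 0
(10 + J(k))**2 = (10 + 0)**2 = 10**2 = 100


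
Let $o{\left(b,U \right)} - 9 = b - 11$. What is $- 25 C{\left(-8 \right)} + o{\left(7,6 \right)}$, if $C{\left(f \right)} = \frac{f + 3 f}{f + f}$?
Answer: $-45$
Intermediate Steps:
$o{\left(b,U \right)} = -2 + b$ ($o{\left(b,U \right)} = 9 + \left(b - 11\right) = 9 + \left(-11 + b\right) = -2 + b$)
$C{\left(f \right)} = 2$ ($C{\left(f \right)} = \frac{4 f}{2 f} = 4 f \frac{1}{2 f} = 2$)
$- 25 C{\left(-8 \right)} + o{\left(7,6 \right)} = \left(-25\right) 2 + \left(-2 + 7\right) = -50 + 5 = -45$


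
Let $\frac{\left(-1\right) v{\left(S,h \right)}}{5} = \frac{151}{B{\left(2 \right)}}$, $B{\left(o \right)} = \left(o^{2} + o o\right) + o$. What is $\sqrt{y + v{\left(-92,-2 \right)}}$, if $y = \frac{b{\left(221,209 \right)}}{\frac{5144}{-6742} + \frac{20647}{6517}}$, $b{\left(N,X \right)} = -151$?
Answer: $\frac{i \sqrt{1544315153753207602}}{105678626} \approx 11.759 i$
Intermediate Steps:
$y = - \frac{3317289857}{52839313}$ ($y = - \frac{151}{\frac{5144}{-6742} + \frac{20647}{6517}} = - \frac{151}{5144 \left(- \frac{1}{6742}\right) + 20647 \cdot \frac{1}{6517}} = - \frac{151}{- \frac{2572}{3371} + \frac{20647}{6517}} = - \frac{151}{\frac{52839313}{21968807}} = \left(-151\right) \frac{21968807}{52839313} = - \frac{3317289857}{52839313} \approx -62.781$)
$B{\left(o \right)} = o + 2 o^{2}$ ($B{\left(o \right)} = \left(o^{2} + o^{2}\right) + o = 2 o^{2} + o = o + 2 o^{2}$)
$v{\left(S,h \right)} = - \frac{151}{2}$ ($v{\left(S,h \right)} = - 5 \frac{151}{2 \left(1 + 2 \cdot 2\right)} = - 5 \frac{151}{2 \left(1 + 4\right)} = - 5 \frac{151}{2 \cdot 5} = - 5 \cdot \frac{151}{10} = - 5 \cdot 151 \cdot \frac{1}{10} = \left(-5\right) \frac{151}{10} = - \frac{151}{2}$)
$\sqrt{y + v{\left(-92,-2 \right)}} = \sqrt{- \frac{3317289857}{52839313} - \frac{151}{2}} = \sqrt{- \frac{14613315977}{105678626}} = \frac{i \sqrt{1544315153753207602}}{105678626}$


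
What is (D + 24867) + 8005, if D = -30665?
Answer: 2207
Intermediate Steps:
(D + 24867) + 8005 = (-30665 + 24867) + 8005 = -5798 + 8005 = 2207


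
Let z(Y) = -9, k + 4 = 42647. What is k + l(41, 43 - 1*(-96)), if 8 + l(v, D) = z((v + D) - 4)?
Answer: 42626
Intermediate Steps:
k = 42643 (k = -4 + 42647 = 42643)
l(v, D) = -17 (l(v, D) = -8 - 9 = -17)
k + l(41, 43 - 1*(-96)) = 42643 - 17 = 42626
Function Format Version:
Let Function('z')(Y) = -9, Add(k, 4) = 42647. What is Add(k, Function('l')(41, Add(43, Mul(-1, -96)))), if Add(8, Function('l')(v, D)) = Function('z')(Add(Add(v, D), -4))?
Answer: 42626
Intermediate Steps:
k = 42643 (k = Add(-4, 42647) = 42643)
Function('l')(v, D) = -17 (Function('l')(v, D) = Add(-8, -9) = -17)
Add(k, Function('l')(41, Add(43, Mul(-1, -96)))) = Add(42643, -17) = 42626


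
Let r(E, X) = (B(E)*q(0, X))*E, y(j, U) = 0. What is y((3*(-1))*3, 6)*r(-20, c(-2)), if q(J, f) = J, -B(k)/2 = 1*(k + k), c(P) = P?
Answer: 0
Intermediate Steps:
B(k) = -4*k (B(k) = -2*(k + k) = -2*2*k = -4*k)
r(E, X) = 0 (r(E, X) = (-4*E*0)*E = 0*E = 0)
y((3*(-1))*3, 6)*r(-20, c(-2)) = 0*0 = 0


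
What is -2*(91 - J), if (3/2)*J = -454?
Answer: -2362/3 ≈ -787.33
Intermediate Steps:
J = -908/3 (J = (2/3)*(-454) = -908/3 ≈ -302.67)
-2*(91 - J) = -2*(91 - 1*(-908/3)) = -2*(91 + 908/3) = -2*1181/3 = -2362/3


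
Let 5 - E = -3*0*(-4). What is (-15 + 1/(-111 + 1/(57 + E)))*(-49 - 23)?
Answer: 7435944/6881 ≈ 1080.6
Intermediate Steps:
E = 5 (E = 5 - (-3*0)*(-4) = 5 - 0*(-4) = 5 - 1*0 = 5 + 0 = 5)
(-15 + 1/(-111 + 1/(57 + E)))*(-49 - 23) = (-15 + 1/(-111 + 1/(57 + 5)))*(-49 - 23) = (-15 + 1/(-111 + 1/62))*(-72) = (-15 + 1/(-6881/62))*(-72) = (-15 - 62/6881)*(-72) = -103277/6881*(-72) = 7435944/6881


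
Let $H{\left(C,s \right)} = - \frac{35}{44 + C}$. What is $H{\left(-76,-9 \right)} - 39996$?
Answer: $- \frac{1279837}{32} \approx -39995.0$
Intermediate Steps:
$H{\left(-76,-9 \right)} - 39996 = - \frac{35}{44 - 76} - 39996 = - \frac{35}{-32} - 39996 = \left(-35\right) \left(- \frac{1}{32}\right) - 39996 = \frac{35}{32} - 39996 = - \frac{1279837}{32}$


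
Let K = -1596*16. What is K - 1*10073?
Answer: -35609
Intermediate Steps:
K = -25536
K - 1*10073 = -25536 - 1*10073 = -25536 - 10073 = -35609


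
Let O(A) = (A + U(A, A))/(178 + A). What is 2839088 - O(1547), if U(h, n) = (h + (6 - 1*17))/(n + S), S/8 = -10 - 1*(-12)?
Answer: 850519518767/299575 ≈ 2.8391e+6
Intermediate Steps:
S = 16 (S = 8*(-10 - 1*(-12)) = 8*(-10 + 12) = 8*2 = 16)
U(h, n) = (-11 + h)/(16 + n) (U(h, n) = (h + (6 - 1*17))/(n + 16) = (h + (6 - 17))/(16 + n) = (h - 11)/(16 + n) = (-11 + h)/(16 + n))
O(A) = (A + (-11 + A)/(16 + A))/(178 + A)
2839088 - O(1547) = 2839088 - (-11 + 1547 + 1547*(16 + 1547))/((16 + 1547)*(178 + 1547)) = 2839088 - (-11 + 1547 + 1547*1563)/(1563*1725) = 2839088 - (-11 + 1547 + 2417961)/(1563*1725) = 2839088 - 2419497/(1563*1725) = 2839088 - 1*268833/299575 = 2839088 - 268833/299575 = 850519518767/299575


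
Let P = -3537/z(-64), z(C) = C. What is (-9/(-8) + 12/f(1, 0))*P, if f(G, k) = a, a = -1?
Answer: -307719/512 ≈ -601.01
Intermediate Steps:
f(G, k) = -1
P = 3537/64 (P = -3537/(-64) = -3537*(-1/64) = 3537/64 ≈ 55.266)
(-9/(-8) + 12/f(1, 0))*P = (-9/(-8) + 12/(-1))*(3537/64) = (-9*(-⅛) + 12*(-1))*(3537/64) = (9/8 - 12)*(3537/64) = -87/8*3537/64 = -307719/512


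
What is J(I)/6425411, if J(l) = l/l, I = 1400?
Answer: 1/6425411 ≈ 1.5563e-7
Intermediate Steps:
J(l) = 1
J(I)/6425411 = 1/6425411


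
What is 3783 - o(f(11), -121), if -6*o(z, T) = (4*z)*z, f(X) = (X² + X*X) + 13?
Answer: 47133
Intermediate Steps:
f(X) = 13 + 2*X² (f(X) = (X² + X²) + 13 = 2*X² + 13 = 13 + 2*X²)
o(z, T) = -2*z²/3 (o(z, T) = -4*z*z/6 = -2*z²/3)
3783 - o(f(11), -121) = 3783 - (-2)*(13 + 2*11²)²/3 = 3783 - (-2)*(13 + 2*121)²/3 = 3783 - (-2)*(13 + 242)²/3 = 3783 - (-2)*255²/3 = 3783 - (-2)*65025/3 = 3783 - 1*(-43350) = 3783 + 43350 = 47133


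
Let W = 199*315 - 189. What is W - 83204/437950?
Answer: 13685019998/218975 ≈ 62496.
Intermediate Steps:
W = 62496 (W = 62685 - 189 = 62496)
W - 83204/437950 = 62496 - 83204/437950 = 62496 - 1*41602/218975 = 62496 - 41602/218975 = 13685019998/218975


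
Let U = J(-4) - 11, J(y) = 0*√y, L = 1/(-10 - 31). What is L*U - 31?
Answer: -1260/41 ≈ -30.732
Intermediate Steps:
L = -1/41 (L = 1/(-41) = -1/41 ≈ -0.024390)
J(y) = 0
U = -11 (U = 0 - 11 = -11)
L*U - 31 = -1/41*(-11) - 31 = 11/41 - 31 = -1260/41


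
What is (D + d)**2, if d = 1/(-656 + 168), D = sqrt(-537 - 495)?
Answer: (1 - 976*I*sqrt(258))**2/238144 ≈ -1032.0 - 0.13166*I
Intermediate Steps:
D = 2*I*sqrt(258) (D = sqrt(-1032) = 2*I*sqrt(258) ≈ 32.125*I)
d = -1/488 (d = 1/(-488) = -1/488 ≈ -0.0020492)
(D + d)**2 = (2*I*sqrt(258) - 1/488)**2 = (-1/488 + 2*I*sqrt(258))**2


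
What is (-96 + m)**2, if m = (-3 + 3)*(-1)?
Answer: 9216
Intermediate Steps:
m = 0 (m = 0*(-1) = 0)
(-96 + m)**2 = (-96 + 0)**2 = (-96)**2 = 9216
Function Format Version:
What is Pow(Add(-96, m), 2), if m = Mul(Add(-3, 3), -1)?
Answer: 9216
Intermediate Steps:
m = 0 (m = Mul(0, -1) = 0)
Pow(Add(-96, m), 2) = Pow(Add(-96, 0), 2) = Pow(-96, 2) = 9216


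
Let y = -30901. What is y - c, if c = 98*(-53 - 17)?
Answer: -24041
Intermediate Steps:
c = -6860 (c = 98*(-70) = -6860)
y - c = -30901 - 1*(-6860) = -30901 + 6860 = -24041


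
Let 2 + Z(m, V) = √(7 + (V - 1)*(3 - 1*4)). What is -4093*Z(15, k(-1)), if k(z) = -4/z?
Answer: 0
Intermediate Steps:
Z(m, V) = -2 + √(8 - V) (Z(m, V) = -2 + √(7 + (V - 1)*(3 - 1*4)) = -2 + √(7 + (-1 + V)*(3 - 4)) = -2 + √(7 + (-1 + V)*(-1)) = -2 + √(7 + (1 - V)) = -2 + √(8 - V))
-4093*Z(15, k(-1)) = -4093*(-2 + √(8 - (-4)/(-1))) = -4093*(-2 + √(8 - (-4)*(-1))) = -4093*(-2 + √(8 - 1*4)) = -4093*(-2 + √(8 - 4)) = -4093*(-2 + √4) = -4093*(-2 + 2) = -4093*0 = 0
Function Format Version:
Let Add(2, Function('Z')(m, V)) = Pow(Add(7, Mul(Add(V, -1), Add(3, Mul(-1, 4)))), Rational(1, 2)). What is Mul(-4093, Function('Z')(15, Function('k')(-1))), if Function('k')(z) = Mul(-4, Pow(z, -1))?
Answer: 0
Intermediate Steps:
Function('Z')(m, V) = Add(-2, Pow(Add(8, Mul(-1, V)), Rational(1, 2))) (Function('Z')(m, V) = Add(-2, Pow(Add(7, Mul(Add(V, -1), Add(3, Mul(-1, 4)))), Rational(1, 2))) = Add(-2, Pow(Add(7, Mul(Add(-1, V), Add(3, -4))), Rational(1, 2))) = Add(-2, Pow(Add(7, Mul(Add(-1, V), -1)), Rational(1, 2))) = Add(-2, Pow(Add(7, Add(1, Mul(-1, V))), Rational(1, 2))) = Add(-2, Pow(Add(8, Mul(-1, V)), Rational(1, 2))))
Mul(-4093, Function('Z')(15, Function('k')(-1))) = Mul(-4093, Add(-2, Pow(Add(8, Mul(-1, Mul(-4, Pow(-1, -1)))), Rational(1, 2)))) = Mul(-4093, Add(-2, Pow(Add(8, Mul(-1, Mul(-4, -1))), Rational(1, 2)))) = Mul(-4093, Add(-2, Pow(Add(8, Mul(-1, 4)), Rational(1, 2)))) = Mul(-4093, Add(-2, Pow(Add(8, -4), Rational(1, 2)))) = Mul(-4093, Add(-2, Pow(4, Rational(1, 2)))) = Mul(-4093, Add(-2, 2)) = Mul(-4093, 0) = 0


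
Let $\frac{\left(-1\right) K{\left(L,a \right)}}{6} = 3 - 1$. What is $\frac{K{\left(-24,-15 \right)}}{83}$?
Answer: $- \frac{12}{83} \approx -0.14458$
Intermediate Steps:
$K{\left(L,a \right)} = -12$ ($K{\left(L,a \right)} = - 6 \left(3 - 1\right) = \left(-6\right) 2 = -12$)
$\frac{K{\left(-24,-15 \right)}}{83} = - \frac{12}{83}$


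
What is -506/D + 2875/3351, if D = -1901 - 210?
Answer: 7764731/7073961 ≈ 1.0976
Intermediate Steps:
D = -2111
-506/D + 2875/3351 = -506/(-2111) + 2875/3351 = -506*(-1/2111) + 2875*(1/3351) = 506/2111 + 2875/3351 = 7764731/7073961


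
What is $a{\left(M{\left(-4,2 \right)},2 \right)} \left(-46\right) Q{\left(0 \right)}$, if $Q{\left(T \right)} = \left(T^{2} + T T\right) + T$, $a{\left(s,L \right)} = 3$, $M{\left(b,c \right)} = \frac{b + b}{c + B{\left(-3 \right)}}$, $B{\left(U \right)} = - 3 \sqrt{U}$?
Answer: $0$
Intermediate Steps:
$M{\left(b,c \right)} = \frac{2 b}{c - 3 i \sqrt{3}}$ ($M{\left(b,c \right)} = \frac{b + b}{c - 3 \sqrt{-3}} = \frac{2 b}{c - 3 i \sqrt{3}}$)
$Q{\left(T \right)} = T + 2 T^{2}$ ($Q{\left(T \right)} = \left(T^{2} + T^{2}\right) + T = 2 T^{2} + T = T + 2 T^{2}$)
$a{\left(M{\left(-4,2 \right)},2 \right)} \left(-46\right) Q{\left(0 \right)} = 3 \left(-46\right) 0 \left(1 + 2 \cdot 0\right) = - 138 \cdot 0 \left(1 + 0\right) = - 138 \cdot 0 \cdot 1 = \left(-138\right) 0 = 0$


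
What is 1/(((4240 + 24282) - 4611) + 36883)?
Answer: 1/60794 ≈ 1.6449e-5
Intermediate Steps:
1/(((4240 + 24282) - 4611) + 36883) = 1/((28522 - 4611) + 36883) = 1/(23911 + 36883) = 1/60794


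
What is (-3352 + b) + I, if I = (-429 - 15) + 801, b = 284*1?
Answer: -2711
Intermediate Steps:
b = 284
I = 357 (I = -444 + 801 = 357)
(-3352 + b) + I = (-3352 + 284) + 357 = -3068 + 357 = -2711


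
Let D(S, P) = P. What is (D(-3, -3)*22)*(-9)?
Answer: 594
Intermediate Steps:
(D(-3, -3)*22)*(-9) = -3*22*(-9) = -66*(-9) = 594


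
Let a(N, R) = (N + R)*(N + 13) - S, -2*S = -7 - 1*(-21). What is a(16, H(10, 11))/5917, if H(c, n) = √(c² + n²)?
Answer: 471/5917 + 29*√221/5917 ≈ 0.15246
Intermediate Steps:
S = -7 (S = -(-7 - 1*(-21))/2 = -(-7 + 21)/2 = -½*14 = -7)
a(N, R) = 7 + (13 + N)*(N + R) (a(N, R) = (N + R)*(N + 13) - 1*(-7) = (N + R)*(13 + N) + 7 = (13 + N)*(N + R) + 7 = 7 + (13 + N)*(N + R))
a(16, H(10, 11))/5917 = (7 + 16² + 13*16 + 13*√(10² + 11²) + 16*√(10² + 11²))/5917 = (7 + 256 + 208 + 13*√(100 + 121) + 16*√(100 + 121))*(1/5917) = (7 + 256 + 208 + 13*√221 + 16*√221)*(1/5917) = (471 + 29*√221)*(1/5917) = 471/5917 + 29*√221/5917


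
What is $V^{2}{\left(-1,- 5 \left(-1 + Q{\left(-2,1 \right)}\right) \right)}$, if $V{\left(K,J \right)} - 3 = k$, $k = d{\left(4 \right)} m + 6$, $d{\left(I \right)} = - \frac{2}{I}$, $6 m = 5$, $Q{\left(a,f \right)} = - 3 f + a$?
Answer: $\frac{10609}{144} \approx 73.674$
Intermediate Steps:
$Q{\left(a,f \right)} = a - 3 f$
$m = \frac{5}{6}$ ($m = \frac{1}{6} \cdot 5 = \frac{5}{6} \approx 0.83333$)
$k = \frac{67}{12}$ ($k = - \frac{2}{4} \cdot \frac{5}{6} + 6 = \left(-2\right) \frac{1}{4} \cdot \frac{5}{6} + 6 = \left(- \frac{1}{2}\right) \frac{5}{6} + 6 = - \frac{5}{12} + 6 = \frac{67}{12} \approx 5.5833$)
$V{\left(K,J \right)} = \frac{103}{12}$ ($V{\left(K,J \right)} = 3 + \frac{67}{12} = \frac{103}{12}$)
$V^{2}{\left(-1,- 5 \left(-1 + Q{\left(-2,1 \right)}\right) \right)} = \left(\frac{103}{12}\right)^{2} = \frac{10609}{144}$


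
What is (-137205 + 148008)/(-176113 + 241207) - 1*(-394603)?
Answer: 8562099495/21698 ≈ 3.9460e+5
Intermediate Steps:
(-137205 + 148008)/(-176113 + 241207) - 1*(-394603) = 10803/65094 + 394603 = 10803*(1/65094) + 394603 = 3601/21698 + 394603 = 8562099495/21698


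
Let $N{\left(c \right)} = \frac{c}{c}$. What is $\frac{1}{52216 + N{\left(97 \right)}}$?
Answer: $\frac{1}{52217} \approx 1.9151 \cdot 10^{-5}$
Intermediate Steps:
$N{\left(c \right)} = 1$
$\frac{1}{52216 + N{\left(97 \right)}} = \frac{1}{52216 + 1} = \frac{1}{52217}$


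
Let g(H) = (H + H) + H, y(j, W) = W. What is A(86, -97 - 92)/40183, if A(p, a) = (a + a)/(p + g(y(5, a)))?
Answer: 378/19328023 ≈ 1.9557e-5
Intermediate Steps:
g(H) = 3*H (g(H) = 2*H + H = 3*H)
A(p, a) = 2*a/(p + 3*a) (A(p, a) = (a + a)/(p + 3*a) = (2*a)/(p + 3*a) = 2*a/(p + 3*a))
A(86, -97 - 92)/40183 = (2*(-97 - 92)/(86 + 3*(-97 - 92)))/40183 = (2*(-189)/(86 + 3*(-189)))*(1/40183) = (2*(-189)/(86 - 567))*(1/40183) = (2*(-189)/(-481))*(1/40183) = (2*(-189)*(-1/481))*(1/40183) = (378/481)*(1/40183) = 378/19328023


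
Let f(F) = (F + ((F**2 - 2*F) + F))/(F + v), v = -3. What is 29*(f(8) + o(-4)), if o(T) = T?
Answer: 1276/5 ≈ 255.20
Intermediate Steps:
f(F) = F**2/(-3 + F) (f(F) = (F + ((F**2 - 2*F) + F))/(F - 3) = (F + (F**2 - F))/(-3 + F) = F**2/(-3 + F))
29*(f(8) + o(-4)) = 29*(8**2/(-3 + 8) - 4) = 29*(64/5 - 4) = 29*(44/5) = 1276/5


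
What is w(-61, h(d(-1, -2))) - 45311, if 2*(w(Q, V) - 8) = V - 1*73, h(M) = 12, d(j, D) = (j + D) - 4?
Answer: -90667/2 ≈ -45334.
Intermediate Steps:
d(j, D) = -4 + D + j (d(j, D) = (D + j) - 4 = -4 + D + j)
w(Q, V) = -57/2 + V/2 (w(Q, V) = 8 + (V - 1*73)/2 = 8 + (V - 73)/2 = 8 + (-73 + V)/2 = 8 + (-73/2 + V/2) = -57/2 + V/2)
w(-61, h(d(-1, -2))) - 45311 = (-57/2 + (½)*12) - 45311 = (-57/2 + 6) - 45311 = -45/2 - 45311 = -90667/2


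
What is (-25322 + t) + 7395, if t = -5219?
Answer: -23146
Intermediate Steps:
(-25322 + t) + 7395 = (-25322 - 5219) + 7395 = -30541 + 7395 = -23146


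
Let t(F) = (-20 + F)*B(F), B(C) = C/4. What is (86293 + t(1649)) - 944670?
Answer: -747287/4 ≈ -1.8682e+5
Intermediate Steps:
B(C) = C/4 (B(C) = C*(¼) = C/4)
t(F) = F*(-20 + F)/4 (t(F) = (-20 + F)*(F/4) = F*(-20 + F)/4)
(86293 + t(1649)) - 944670 = (86293 + (¼)*1649*(-20 + 1649)) - 944670 = (86293 + (¼)*1649*1629) - 944670 = (86293 + 2686221/4) - 944670 = 3031393/4 - 944670 = -747287/4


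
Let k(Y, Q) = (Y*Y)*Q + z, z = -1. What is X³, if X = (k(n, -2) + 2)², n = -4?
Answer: 887503681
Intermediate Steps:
k(Y, Q) = -1 + Q*Y² (k(Y, Q) = (Y*Y)*Q - 1 = Y²*Q - 1 = Q*Y² - 1 = -1 + Q*Y²)
X = 961 (X = ((-1 - 2*(-4)²) + 2)² = ((-1 - 2*16) + 2)² = ((-1 - 32) + 2)² = (-33 + 2)² = (-31)² = 961)
X³ = 961³ = 887503681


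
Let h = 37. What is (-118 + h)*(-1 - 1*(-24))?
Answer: -1863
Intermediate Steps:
(-118 + h)*(-1 - 1*(-24)) = (-118 + 37)*(-1 - 1*(-24)) = -81*(-1 + 24) = -81*23 = -1863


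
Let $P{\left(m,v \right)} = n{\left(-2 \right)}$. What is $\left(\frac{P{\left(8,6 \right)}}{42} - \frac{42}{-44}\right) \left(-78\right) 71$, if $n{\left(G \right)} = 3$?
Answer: $- \frac{437502}{77} \approx -5681.8$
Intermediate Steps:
$P{\left(m,v \right)} = 3$
$\left(\frac{P{\left(8,6 \right)}}{42} - \frac{42}{-44}\right) \left(-78\right) 71 = \left(\frac{3}{42} - \frac{42}{-44}\right) \left(-78\right) 71 = \left(3 \cdot \frac{1}{42} - - \frac{21}{22}\right) \left(-78\right) 71 = \left(\frac{1}{14} + \frac{21}{22}\right) \left(-78\right) 71 = \frac{79}{77} \left(-78\right) 71 = \left(- \frac{6162}{77}\right) 71 = - \frac{437502}{77}$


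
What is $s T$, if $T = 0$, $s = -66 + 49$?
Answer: $0$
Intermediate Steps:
$s = -17$
$s T = \left(-17\right) 0 = 0$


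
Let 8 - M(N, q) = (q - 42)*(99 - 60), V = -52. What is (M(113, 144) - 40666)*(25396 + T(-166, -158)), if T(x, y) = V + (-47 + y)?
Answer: -1122104404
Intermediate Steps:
M(N, q) = 1646 - 39*q (M(N, q) = 8 - (q - 42)*(99 - 60) = 8 - (-42 + q)*39 = 8 - (-1638 + 39*q) = 8 + (1638 - 39*q) = 1646 - 39*q)
T(x, y) = -99 + y (T(x, y) = -52 + (-47 + y) = -99 + y)
(M(113, 144) - 40666)*(25396 + T(-166, -158)) = ((1646 - 39*144) - 40666)*(25396 + (-99 - 158)) = ((1646 - 5616) - 40666)*(25396 - 257) = (-3970 - 40666)*25139 = -44636*25139 = -1122104404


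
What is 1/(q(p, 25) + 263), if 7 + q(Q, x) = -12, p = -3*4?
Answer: 1/244 ≈ 0.0040984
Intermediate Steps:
p = -12
q(Q, x) = -19 (q(Q, x) = -7 - 12 = -19)
1/(q(p, 25) + 263) = 1/(-19 + 263) = 1/244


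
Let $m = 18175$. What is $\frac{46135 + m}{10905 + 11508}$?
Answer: $\frac{64310}{22413} \approx 2.8693$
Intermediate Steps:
$\frac{46135 + m}{10905 + 11508} = \frac{46135 + 18175}{10905 + 11508} = \frac{64310}{22413}$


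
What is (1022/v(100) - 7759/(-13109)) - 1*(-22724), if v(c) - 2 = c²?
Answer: 1489787970374/65558109 ≈ 22725.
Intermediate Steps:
v(c) = 2 + c²
(1022/v(100) - 7759/(-13109)) - 1*(-22724) = (1022/(2 + 100²) - 7759/(-13109)) - 1*(-22724) = (1022/(2 + 10000) - 7759*(-1/13109)) + 22724 = (1022/10002 + 7759/13109) + 22724 = (1022*(1/10002) + 7759/13109) + 22724 = (511/5001 + 7759/13109) + 22724 = 45501458/65558109 + 22724 = 1489787970374/65558109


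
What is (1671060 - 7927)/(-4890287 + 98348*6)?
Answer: -1663133/4300199 ≈ -0.38676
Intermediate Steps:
(1671060 - 7927)/(-4890287 + 98348*6) = 1663133/(-4890287 + 590088) = 1663133/(-4300199) = 1663133*(-1/4300199) = -1663133/4300199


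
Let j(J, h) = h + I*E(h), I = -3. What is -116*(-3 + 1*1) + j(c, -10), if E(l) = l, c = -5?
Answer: 252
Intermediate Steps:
j(J, h) = -2*h (j(J, h) = h - 3*h = -2*h)
-116*(-3 + 1*1) + j(c, -10) = -116*(-3 + 1*1) - 2*(-10) = -116*(-3 + 1) + 20 = -116*(-2) + 20 = 232 + 20 = 252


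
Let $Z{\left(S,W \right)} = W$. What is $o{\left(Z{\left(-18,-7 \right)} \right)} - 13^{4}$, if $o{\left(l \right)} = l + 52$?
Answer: $-28516$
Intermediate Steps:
$o{\left(l \right)} = 52 + l$
$o{\left(Z{\left(-18,-7 \right)} \right)} - 13^{4} = \left(52 - 7\right) - 13^{4} = 45 - 28561 = -28516$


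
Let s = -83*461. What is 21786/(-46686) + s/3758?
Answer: -311369701/29240998 ≈ -10.648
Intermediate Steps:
s = -38263
21786/(-46686) + s/3758 = 21786/(-46686) - 38263/3758 = 21786*(-1/46686) - 38263*1/3758 = -3631/7781 - 38263/3758 = -311369701/29240998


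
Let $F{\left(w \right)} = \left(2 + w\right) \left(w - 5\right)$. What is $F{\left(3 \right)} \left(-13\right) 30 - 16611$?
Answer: $-12711$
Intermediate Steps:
$F{\left(w \right)} = \left(-5 + w\right) \left(2 + w\right)$ ($F{\left(w \right)} = \left(2 + w\right) \left(-5 + w\right) = \left(-5 + w\right) \left(2 + w\right)$)
$F{\left(3 \right)} \left(-13\right) 30 - 16611 = \left(-10 + 3^{2} - 9\right) \left(-13\right) 30 - 16611 = \left(-10 + 9 - 9\right) \left(-13\right) 30 - 16611 = \left(-10\right) \left(-13\right) 30 - 16611 = 130 \cdot 30 - 16611 = 3900 - 16611 = -12711$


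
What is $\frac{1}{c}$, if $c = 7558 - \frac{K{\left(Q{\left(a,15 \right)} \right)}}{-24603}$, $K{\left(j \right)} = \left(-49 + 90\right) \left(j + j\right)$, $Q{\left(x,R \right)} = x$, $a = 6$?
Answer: $\frac{8201}{61983322} \approx 0.00013231$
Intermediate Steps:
$K{\left(j \right)} = 82 j$ ($K{\left(j \right)} = 41 \cdot 2 j = 82 j$)
$c = \frac{61983322}{8201}$ ($c = 7558 - \frac{82 \cdot 6}{-24603} = 7558 - 492 \left(- \frac{1}{24603}\right) = 7558 - - \frac{164}{8201} = 7558 + \frac{164}{8201} = \frac{61983322}{8201} \approx 7558.0$)
$\frac{1}{c} = \frac{1}{\frac{61983322}{8201}} = \frac{8201}{61983322}$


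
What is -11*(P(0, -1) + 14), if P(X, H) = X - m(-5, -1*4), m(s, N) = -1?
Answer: -165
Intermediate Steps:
P(X, H) = 1 + X (P(X, H) = X - 1*(-1) = X + 1 = 1 + X)
-11*(P(0, -1) + 14) = -11*((1 + 0) + 14) = -11*(1 + 14) = -11*15 = -165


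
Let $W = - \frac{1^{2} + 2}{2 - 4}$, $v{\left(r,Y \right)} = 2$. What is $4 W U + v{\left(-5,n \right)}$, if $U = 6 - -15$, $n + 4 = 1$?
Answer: $128$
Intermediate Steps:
$n = -3$ ($n = -4 + 1 = -3$)
$W = \frac{3}{2}$ ($W = - \frac{1 + 2}{-2} = - \frac{3 \left(-1\right)}{2} = \left(-1\right) \left(- \frac{3}{2}\right) = \frac{3}{2} \approx 1.5$)
$U = 21$ ($U = 6 + 15 = 21$)
$4 W U + v{\left(-5,n \right)} = 4 \cdot \frac{3}{2} \cdot 21 + 2 = 6 \cdot 21 + 2 = 126 + 2 = 128$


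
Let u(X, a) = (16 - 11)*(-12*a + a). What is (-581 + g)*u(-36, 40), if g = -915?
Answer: 3291200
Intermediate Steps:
u(X, a) = -55*a (u(X, a) = 5*(-11*a) = -55*a)
(-581 + g)*u(-36, 40) = (-581 - 915)*(-55*40) = -1496*(-2200) = 3291200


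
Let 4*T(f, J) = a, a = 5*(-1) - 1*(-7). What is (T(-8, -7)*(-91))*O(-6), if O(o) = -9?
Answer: 819/2 ≈ 409.50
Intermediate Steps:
a = 2 (a = -5 + 7 = 2)
T(f, J) = ½ (T(f, J) = (¼)*2 = ½)
(T(-8, -7)*(-91))*O(-6) = ((½)*(-91))*(-9) = -91/2*(-9) = 819/2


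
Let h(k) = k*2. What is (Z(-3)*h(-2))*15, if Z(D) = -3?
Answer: 180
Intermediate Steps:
h(k) = 2*k
(Z(-3)*h(-2))*15 = -6*(-2)*15 = -3*(-4)*15 = 12*15 = 180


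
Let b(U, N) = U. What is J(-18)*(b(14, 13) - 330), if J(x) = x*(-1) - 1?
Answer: -5372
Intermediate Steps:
J(x) = -1 - x (J(x) = -x - 1 = -1 - x)
J(-18)*(b(14, 13) - 330) = (-1 - 1*(-18))*(14 - 330) = (-1 + 18)*(-316) = 17*(-316) = -5372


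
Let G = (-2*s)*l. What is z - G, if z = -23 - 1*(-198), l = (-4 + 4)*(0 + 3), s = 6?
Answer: 175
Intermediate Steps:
l = 0 (l = 0*3 = 0)
z = 175 (z = -23 + 198 = 175)
G = 0 (G = -2*6*0 = -12*0 = 0)
z - G = 175 - 1*0 = 175 + 0 = 175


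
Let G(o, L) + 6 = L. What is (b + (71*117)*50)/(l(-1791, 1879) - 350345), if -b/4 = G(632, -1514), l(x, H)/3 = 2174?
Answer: -421430/343823 ≈ -1.2257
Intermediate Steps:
l(x, H) = 6522 (l(x, H) = 3*2174 = 6522)
G(o, L) = -6 + L
b = 6080 (b = -4*(-6 - 1514) = -4*(-1520) = 6080)
(b + (71*117)*50)/(l(-1791, 1879) - 350345) = (6080 + (71*117)*50)/(6522 - 350345) = (6080 + 8307*50)/(-343823) = (6080 + 415350)*(-1/343823) = 421430*(-1/343823) = -421430/343823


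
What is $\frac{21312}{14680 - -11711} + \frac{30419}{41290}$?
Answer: $\frac{560920103}{363228130} \approx 1.5443$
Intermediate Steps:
$\frac{21312}{14680 - -11711} + \frac{30419}{41290} = \frac{21312}{14680 + 11711} + 30419 \cdot \frac{1}{41290} = \frac{21312}{26391} + \frac{30419}{41290} = 21312 \cdot \frac{1}{26391} + \frac{30419}{41290} = \frac{7104}{8797} + \frac{30419}{41290} = \frac{560920103}{363228130}$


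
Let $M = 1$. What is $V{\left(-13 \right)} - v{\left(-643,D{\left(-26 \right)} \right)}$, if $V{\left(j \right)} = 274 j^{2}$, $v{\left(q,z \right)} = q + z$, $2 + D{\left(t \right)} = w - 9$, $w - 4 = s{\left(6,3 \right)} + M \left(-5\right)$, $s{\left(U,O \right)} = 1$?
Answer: $46960$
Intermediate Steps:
$w = 0$ ($w = 4 + \left(1 + 1 \left(-5\right)\right) = 4 + \left(1 - 5\right) = 4 - 4 = 0$)
$D{\left(t \right)} = -11$ ($D{\left(t \right)} = -2 + \left(0 - 9\right) = -2 - 9 = -11$)
$V{\left(-13 \right)} - v{\left(-643,D{\left(-26 \right)} \right)} = 274 \left(-13\right)^{2} - \left(-643 - 11\right) = 274 \cdot 169 - -654 = 46306 + 654 = 46960$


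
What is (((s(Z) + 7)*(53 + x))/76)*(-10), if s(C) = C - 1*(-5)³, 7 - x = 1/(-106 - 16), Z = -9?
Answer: -4502415/4636 ≈ -971.19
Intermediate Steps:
x = 855/122 (x = 7 - 1/(-106 - 16) = 7 - 1/(-122) = 7 - 1*(-1/122) = 7 + 1/122 = 855/122 ≈ 7.0082)
s(C) = 125 + C (s(C) = C - 1*(-125) = C + 125 = 125 + C)
(((s(Z) + 7)*(53 + x))/76)*(-10) = ((((125 - 9) + 7)*(53 + 855/122))/76)*(-10) = (((116 + 7)*(7321/122))*(1/76))*(-10) = ((123*(7321/122))*(1/76))*(-10) = ((900483/122)*(1/76))*(-10) = (900483/9272)*(-10) = -4502415/4636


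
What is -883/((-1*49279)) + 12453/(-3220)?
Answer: -87261161/22668340 ≈ -3.8495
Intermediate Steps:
-883/((-1*49279)) + 12453/(-3220) = -883/(-49279) + 12453*(-1/3220) = -883*(-1/49279) - 1779/460 = 883/49279 - 1779/460 = -87261161/22668340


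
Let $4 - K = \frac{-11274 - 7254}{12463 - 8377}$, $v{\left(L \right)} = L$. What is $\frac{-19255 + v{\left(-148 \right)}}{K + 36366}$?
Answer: $- \frac{13213443}{24771058} \approx -0.53342$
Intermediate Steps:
$K = \frac{5812}{681}$ ($K = 4 - \frac{-11274 - 7254}{12463 - 8377} = 4 - - \frac{18528}{4086} = 4 - \left(-18528\right) \frac{1}{4086} = 4 - - \frac{3088}{681} = 4 + \frac{3088}{681} = \frac{5812}{681} \approx 8.5345$)
$\frac{-19255 + v{\left(-148 \right)}}{K + 36366} = \frac{-19255 - 148}{\frac{5812}{681} + 36366} = - \frac{19403}{\frac{24771058}{681}} = \left(-19403\right) \frac{681}{24771058} = - \frac{13213443}{24771058}$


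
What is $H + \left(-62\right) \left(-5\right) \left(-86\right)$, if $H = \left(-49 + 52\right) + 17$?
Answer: $-26640$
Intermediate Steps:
$H = 20$ ($H = 3 + 17 = 20$)
$H + \left(-62\right) \left(-5\right) \left(-86\right) = 20 + \left(-62\right) \left(-5\right) \left(-86\right) = 20 + 310 \left(-86\right) = 20 - 26660 = -26640$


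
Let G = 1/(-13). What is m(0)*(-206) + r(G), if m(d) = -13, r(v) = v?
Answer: 34813/13 ≈ 2677.9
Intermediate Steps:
G = -1/13 ≈ -0.076923
m(0)*(-206) + r(G) = -13*(-206) - 1/13 = 2678 - 1/13 = 34813/13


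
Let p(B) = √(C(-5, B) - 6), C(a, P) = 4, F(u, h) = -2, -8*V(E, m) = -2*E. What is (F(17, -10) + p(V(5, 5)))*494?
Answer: -988 + 494*I*√2 ≈ -988.0 + 698.62*I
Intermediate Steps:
V(E, m) = E/4 (V(E, m) = -(-1)*E/4 = E/4)
p(B) = I*√2 (p(B) = √(4 - 6) = √(-2) = I*√2)
(F(17, -10) + p(V(5, 5)))*494 = (-2 + I*√2)*494 = -988 + 494*I*√2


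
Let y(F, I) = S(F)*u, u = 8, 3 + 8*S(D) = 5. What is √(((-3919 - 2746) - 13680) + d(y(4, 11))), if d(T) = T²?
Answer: I*√20341 ≈ 142.62*I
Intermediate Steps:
S(D) = ¼ (S(D) = -3/8 + (⅛)*5 = -3/8 + 5/8 = ¼)
y(F, I) = 2 (y(F, I) = (¼)*8 = 2)
√(((-3919 - 2746) - 13680) + d(y(4, 11))) = √(((-3919 - 2746) - 13680) + 2²) = √((-6665 - 13680) + 4) = √(-20345 + 4) = √(-20341) = I*√20341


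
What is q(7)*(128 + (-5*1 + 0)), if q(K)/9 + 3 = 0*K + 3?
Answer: 0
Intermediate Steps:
q(K) = 0 (q(K) = -27 + 9*(0*K + 3) = -27 + 9*(0 + 3) = -27 + 9*3 = -27 + 27 = 0)
q(7)*(128 + (-5*1 + 0)) = 0*(128 + (-5*1 + 0)) = 0*(128 + (-5 + 0)) = 0*(128 - 5) = 0*123 = 0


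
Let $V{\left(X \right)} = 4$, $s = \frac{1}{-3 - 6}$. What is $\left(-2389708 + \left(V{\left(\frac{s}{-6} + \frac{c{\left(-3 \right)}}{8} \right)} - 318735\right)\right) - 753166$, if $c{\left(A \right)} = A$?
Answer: $-3461605$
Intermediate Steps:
$s = - \frac{1}{9}$ ($s = \frac{1}{-9} = - \frac{1}{9} \approx -0.11111$)
$\left(-2389708 + \left(V{\left(\frac{s}{-6} + \frac{c{\left(-3 \right)}}{8} \right)} - 318735\right)\right) - 753166 = \left(-2389708 + \left(4 - 318735\right)\right) - 753166 = \left(-2389708 - 318731\right) - 753166 = -2708439 - 753166 = -3461605$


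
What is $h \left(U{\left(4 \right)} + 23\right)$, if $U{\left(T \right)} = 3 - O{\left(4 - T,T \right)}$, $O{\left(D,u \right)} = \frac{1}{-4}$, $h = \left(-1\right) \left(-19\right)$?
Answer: $\frac{1995}{4} \approx 498.75$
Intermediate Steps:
$h = 19$
$O{\left(D,u \right)} = - \frac{1}{4}$
$U{\left(T \right)} = \frac{13}{4}$ ($U{\left(T \right)} = 3 - - \frac{1}{4} = 3 + \frac{1}{4} = \frac{13}{4}$)
$h \left(U{\left(4 \right)} + 23\right) = 19 \left(\frac{13}{4} + 23\right) = 19 \cdot \frac{105}{4} = \frac{1995}{4}$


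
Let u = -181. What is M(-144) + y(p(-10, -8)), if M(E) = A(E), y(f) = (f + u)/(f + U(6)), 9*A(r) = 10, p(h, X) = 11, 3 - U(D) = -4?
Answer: -25/3 ≈ -8.3333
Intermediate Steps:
U(D) = 7 (U(D) = 3 - 1*(-4) = 3 + 4 = 7)
A(r) = 10/9 (A(r) = (⅑)*10 = 10/9)
y(f) = (-181 + f)/(7 + f) (y(f) = (f - 181)/(f + 7) = (-181 + f)/(7 + f))
M(E) = 10/9
M(-144) + y(p(-10, -8)) = 10/9 + (-181 + 11)/(7 + 11) = 10/9 - 170/18 = 10/9 + (1/18)*(-170) = 10/9 - 85/9 = -25/3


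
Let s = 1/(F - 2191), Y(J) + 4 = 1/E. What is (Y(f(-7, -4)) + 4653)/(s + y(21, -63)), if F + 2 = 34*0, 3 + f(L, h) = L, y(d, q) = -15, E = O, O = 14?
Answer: -142735791/460544 ≈ -309.93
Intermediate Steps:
E = 14
f(L, h) = -3 + L
F = -2 (F = -2 + 34*0 = -2 + 0 = -2)
Y(J) = -55/14 (Y(J) = -4 + 1/14 = -55/14)
s = -1/2193 (s = 1/(-2 - 2191) = 1/(-2193) = -1/2193 ≈ -0.00045600)
(Y(f(-7, -4)) + 4653)/(s + y(21, -63)) = (-55/14 + 4653)/(-1/2193 - 15) = 65087/(14*(-32896/2193)) = (65087/14)*(-2193/32896) = -142735791/460544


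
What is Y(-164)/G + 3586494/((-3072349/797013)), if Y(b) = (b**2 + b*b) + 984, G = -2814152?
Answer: -143646499449688303/154393876483 ≈ -9.3039e+5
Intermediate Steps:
Y(b) = 984 + 2*b**2 (Y(b) = (b**2 + b**2) + 984 = 2*b**2 + 984 = 984 + 2*b**2)
Y(-164)/G + 3586494/((-3072349/797013)) = (984 + 2*(-164)**2)/(-2814152) + 3586494/((-3072349/797013)) = (984 + 2*26896)*(-1/2814152) + 3586494/((-3072349*1/797013)) = (984 + 53792)*(-1/2814152) + 3586494/(-438907/113859) = 54776*(-1/2814152) + 3586494*(-113859/438907) = -6847/351769 - 408354620346/438907 = -143646499449688303/154393876483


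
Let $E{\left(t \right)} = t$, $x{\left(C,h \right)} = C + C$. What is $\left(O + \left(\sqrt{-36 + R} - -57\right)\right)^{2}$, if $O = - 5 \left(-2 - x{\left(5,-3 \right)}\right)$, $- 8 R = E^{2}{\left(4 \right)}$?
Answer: $\left(117 + i \sqrt{38}\right)^{2} \approx 13651.0 + 1442.5 i$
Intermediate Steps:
$x{\left(C,h \right)} = 2 C$
$R = -2$ ($R = - \frac{4^{2}}{8} = \left(- \frac{1}{8}\right) 16 = -2$)
$O = 60$ ($O = - 5 \left(-2 - 2 \cdot 5\right) = - 5 \left(-2 - 10\right) = \left(-5\right) \left(-12\right) = 60$)
$\left(O + \left(\sqrt{-36 + R} - -57\right)\right)^{2} = \left(60 + \left(\sqrt{-36 - 2} - -57\right)\right)^{2} = \left(60 + \left(\sqrt{-38} + 57\right)\right)^{2} = \left(60 + \left(i \sqrt{38} + 57\right)\right)^{2} = \left(60 + \left(57 + i \sqrt{38}\right)\right)^{2} = \left(117 + i \sqrt{38}\right)^{2}$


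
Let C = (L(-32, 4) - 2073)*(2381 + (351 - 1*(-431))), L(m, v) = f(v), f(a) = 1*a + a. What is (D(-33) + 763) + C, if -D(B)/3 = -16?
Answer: -6530784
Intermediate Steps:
D(B) = 48 (D(B) = -3*(-16) = 48)
f(a) = 2*a (f(a) = a + a = 2*a)
L(m, v) = 2*v
C = -6531595 (C = (2*4 - 2073)*(2381 + (351 - 1*(-431))) = (8 - 2073)*(2381 + (351 + 431)) = -2065*(2381 + 782) = -2065*3163 = -6531595)
(D(-33) + 763) + C = (48 + 763) - 6531595 = 811 - 6531595 = -6530784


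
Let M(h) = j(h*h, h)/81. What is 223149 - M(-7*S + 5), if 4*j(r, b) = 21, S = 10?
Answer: 24100085/108 ≈ 2.2315e+5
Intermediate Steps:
j(r, b) = 21/4 (j(r, b) = (¼)*21 = 21/4)
M(h) = 7/108 (M(h) = (21/4)/81 = (21/4)*(1/81) = 7/108)
223149 - M(-7*S + 5) = 223149 - 1*7/108 = 223149 - 7/108 = 24100085/108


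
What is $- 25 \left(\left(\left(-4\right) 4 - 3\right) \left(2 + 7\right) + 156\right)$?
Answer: $375$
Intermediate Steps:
$- 25 \left(\left(\left(-4\right) 4 - 3\right) \left(2 + 7\right) + 156\right) = - 25 \left(\left(-16 - 3\right) 9 + 156\right) = - 25 \left(\left(-19\right) 9 + 156\right) = - 25 \left(-171 + 156\right) = \left(-25\right) \left(-15\right) = 375$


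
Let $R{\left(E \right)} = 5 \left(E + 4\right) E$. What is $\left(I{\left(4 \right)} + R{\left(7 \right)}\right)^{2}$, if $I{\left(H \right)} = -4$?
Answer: $145161$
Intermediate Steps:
$R{\left(E \right)} = E \left(20 + 5 E\right)$ ($R{\left(E \right)} = 5 \left(4 + E\right) E = \left(20 + 5 E\right) E = E \left(20 + 5 E\right)$)
$\left(I{\left(4 \right)} + R{\left(7 \right)}\right)^{2} = \left(-4 + 5 \cdot 7 \left(4 + 7\right)\right)^{2} = \left(-4 + 5 \cdot 7 \cdot 11\right)^{2} = \left(-4 + 385\right)^{2} = 381^{2} = 145161$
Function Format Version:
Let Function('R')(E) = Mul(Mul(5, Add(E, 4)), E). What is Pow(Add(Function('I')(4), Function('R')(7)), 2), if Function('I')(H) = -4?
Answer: 145161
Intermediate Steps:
Function('R')(E) = Mul(E, Add(20, Mul(5, E))) (Function('R')(E) = Mul(Mul(5, Add(4, E)), E) = Mul(Add(20, Mul(5, E)), E) = Mul(E, Add(20, Mul(5, E))))
Pow(Add(Function('I')(4), Function('R')(7)), 2) = Pow(Add(-4, Mul(5, 7, Add(4, 7))), 2) = Pow(Add(-4, Mul(5, 7, 11)), 2) = Pow(Add(-4, 385), 2) = Pow(381, 2) = 145161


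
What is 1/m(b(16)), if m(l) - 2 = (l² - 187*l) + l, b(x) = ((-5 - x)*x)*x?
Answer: 1/29901314 ≈ 3.3443e-8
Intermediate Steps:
b(x) = x²*(-5 - x) (b(x) = (x*(-5 - x))*x = x²*(-5 - x))
m(l) = 2 + l² - 186*l (m(l) = 2 + ((l² - 187*l) + l) = 2 + (l² - 186*l) = 2 + l² - 186*l)
1/m(b(16)) = 1/(2 + (16²*(-5 - 1*16))² - 186*16²*(-5 - 1*16)) = 1/(2 + (256*(-5 - 16))² - 47616*(-5 - 16)) = 1/(2 + (256*(-21))² - 47616*(-21)) = 1/(2 + (-5376)² - 186*(-5376)) = 1/(2 + 28901376 + 999936) = 1/29901314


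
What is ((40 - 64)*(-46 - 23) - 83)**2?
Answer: 2474329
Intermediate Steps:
((40 - 64)*(-46 - 23) - 83)**2 = (-24*(-69) - 83)**2 = (1656 - 83)**2 = 1573**2 = 2474329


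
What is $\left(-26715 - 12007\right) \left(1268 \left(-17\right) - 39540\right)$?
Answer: $2365759312$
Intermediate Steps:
$\left(-26715 - 12007\right) \left(1268 \left(-17\right) - 39540\right) = - 38722 \left(-21556 - 39540\right) = \left(-38722\right) \left(-61096\right) = 2365759312$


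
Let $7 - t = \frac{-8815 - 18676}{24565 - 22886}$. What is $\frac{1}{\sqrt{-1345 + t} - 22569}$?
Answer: $- \frac{37893351}{855217257730} - \frac{i \sqrt{3725719469}}{855217257730} \approx -4.4308 \cdot 10^{-5} - 7.1372 \cdot 10^{-8} i$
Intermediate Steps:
$t = \frac{39244}{1679}$ ($t = 7 - \frac{-8815 - 18676}{24565 - 22886} = 7 - - \frac{27491}{1679} = 7 + \frac{27491}{1679} = \frac{39244}{1679} \approx 23.373$)
$\frac{1}{\sqrt{-1345 + t} - 22569} = \frac{1}{\sqrt{-1345 + \frac{39244}{1679}} - 22569} = \frac{1}{\sqrt{- \frac{2219011}{1679}} - 22569} = \frac{1}{\frac{i \sqrt{3725719469}}{1679} - 22569} = \frac{1}{-22569 + \frac{i \sqrt{3725719469}}{1679}}$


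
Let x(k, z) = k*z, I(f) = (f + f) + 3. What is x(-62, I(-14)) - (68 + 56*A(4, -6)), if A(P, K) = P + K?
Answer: 1594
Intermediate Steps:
A(P, K) = K + P
I(f) = 3 + 2*f (I(f) = 2*f + 3 = 3 + 2*f)
x(-62, I(-14)) - (68 + 56*A(4, -6)) = -62*(3 + 2*(-14)) - (68 + 56*(-6 + 4)) = -62*(3 - 28) - (68 + 56*(-2)) = -62*(-25) - (68 - 112) = 1550 - 1*(-44) = 1550 + 44 = 1594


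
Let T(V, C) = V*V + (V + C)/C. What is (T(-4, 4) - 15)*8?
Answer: 8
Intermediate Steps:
T(V, C) = V² + (C + V)/C
(T(-4, 4) - 15)*8 = ((1 + (-4)² - 4/4) - 15)*8 = ((1 + 16 - 4*¼) - 15)*8 = ((1 + 16 - 1) - 15)*8 = (16 - 15)*8 = 1*8 = 8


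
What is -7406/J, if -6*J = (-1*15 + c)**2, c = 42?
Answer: 14812/243 ≈ 60.955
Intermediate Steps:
J = -243/2 (J = -(-1*15 + 42)**2/6 = -(-15 + 42)**2/6 = -1/6*27**2 = -1/6*729 = -243/2 ≈ -121.50)
-7406/J = -7406/(-243/2) = -7406*(-2/243) = 14812/243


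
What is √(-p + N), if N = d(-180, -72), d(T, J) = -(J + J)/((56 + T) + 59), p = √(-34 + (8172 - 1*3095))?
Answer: √(-9360 - 173225*√3)/65 ≈ 8.5574*I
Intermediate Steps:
p = 41*√3 (p = √(-34 + (8172 - 3095)) = √(-34 + 5077) = √5043 = 41*√3 ≈ 71.014)
d(T, J) = -2*J/(115 + T)
N = -144/65 (N = -2*(-72)/(115 - 180) = -2*(-72)/(-65) = -2*(-72)*(-1/65) = -144/65 ≈ -2.2154)
√(-p + N) = √(-41*√3 - 144/65) = √(-144/65 - 41*√3)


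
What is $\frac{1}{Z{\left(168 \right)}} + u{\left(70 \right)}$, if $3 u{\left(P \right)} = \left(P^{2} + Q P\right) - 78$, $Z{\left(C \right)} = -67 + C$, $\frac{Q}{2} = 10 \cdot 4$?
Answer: $\frac{350875}{101} \approx 3474.0$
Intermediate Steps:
$Q = 80$ ($Q = 2 \cdot 10 \cdot 4 = 2 \cdot 40 = 80$)
$u{\left(P \right)} = -26 + \frac{P^{2}}{3} + \frac{80 P}{3}$ ($u{\left(P \right)} = \frac{\left(P^{2} + 80 P\right) - 78}{3} = \frac{-78 + P^{2} + 80 P}{3} = -26 + \frac{P^{2}}{3} + \frac{80 P}{3}$)
$\frac{1}{Z{\left(168 \right)}} + u{\left(70 \right)} = \frac{1}{-67 + 168} + \left(-26 + \frac{70^{2}}{3} + \frac{80}{3} \cdot 70\right) = \frac{1}{101} + \left(-26 + \frac{1}{3} \cdot 4900 + \frac{5600}{3}\right) = \frac{1}{101} + \left(-26 + \frac{4900}{3} + \frac{5600}{3}\right) = \frac{1}{101} + 3474 = \frac{350875}{101}$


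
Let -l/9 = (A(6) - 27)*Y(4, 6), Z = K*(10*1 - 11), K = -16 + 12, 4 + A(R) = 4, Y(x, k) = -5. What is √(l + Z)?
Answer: I*√1211 ≈ 34.799*I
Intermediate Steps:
A(R) = 0 (A(R) = -4 + 4 = 0)
K = -4
Z = 4 (Z = -4*(10*1 - 11) = -4*(10 - 11) = -4*(-1) = 4)
l = -1215 (l = -9*(0 - 27)*(-5) = -(-243)*(-5) = -9*135 = -1215)
√(l + Z) = √(-1215 + 4) = √(-1211) = I*√1211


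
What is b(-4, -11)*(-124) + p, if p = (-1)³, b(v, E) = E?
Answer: 1363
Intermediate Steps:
p = -1
b(-4, -11)*(-124) + p = -11*(-124) - 1 = 1364 - 1 = 1363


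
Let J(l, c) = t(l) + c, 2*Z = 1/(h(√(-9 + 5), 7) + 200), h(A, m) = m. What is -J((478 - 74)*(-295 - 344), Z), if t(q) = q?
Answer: 106876583/414 ≈ 2.5816e+5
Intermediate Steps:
Z = 1/414 (Z = 1/(2*(7 + 200)) = (½)/207 = (½)*(1/207) = 1/414 ≈ 0.0024155)
J(l, c) = c + l (J(l, c) = l + c = c + l)
-J((478 - 74)*(-295 - 344), Z) = -(1/414 + (478 - 74)*(-295 - 344)) = -(1/414 + 404*(-639)) = -(1/414 - 258156) = -1*(-106876583/414) = 106876583/414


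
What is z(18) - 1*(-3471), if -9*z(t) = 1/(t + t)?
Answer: 1124603/324 ≈ 3471.0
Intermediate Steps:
z(t) = -1/(18*t) (z(t) = -1/(9*(t + t)) = -1/(2*t)/9 = -1/(18*t))
z(18) - 1*(-3471) = -1/18/18 - 1*(-3471) = -1/18*1/18 + 3471 = -1/324 + 3471 = 1124603/324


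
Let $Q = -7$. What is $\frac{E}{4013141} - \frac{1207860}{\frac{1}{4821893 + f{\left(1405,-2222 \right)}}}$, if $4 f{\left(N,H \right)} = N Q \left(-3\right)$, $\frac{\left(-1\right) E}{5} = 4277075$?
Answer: $- \frac{2128088831337853580}{364831} \approx -5.8331 \cdot 10^{12}$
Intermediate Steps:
$E = -21385375$ ($E = \left(-5\right) 4277075 = -21385375$)
$f{\left(N,H \right)} = \frac{21 N}{4}$ ($f{\left(N,H \right)} = \frac{N \left(-7\right) \left(-3\right)}{4} = \frac{- 7 N \left(-3\right)}{4} = \frac{21 N}{4}$)
$\frac{E}{4013141} - \frac{1207860}{\frac{1}{4821893 + f{\left(1405,-2222 \right)}}} = - \frac{21385375}{4013141} - \frac{1207860}{\frac{1}{4821893 + \frac{21}{4} \cdot 1405}} = \left(-21385375\right) \frac{1}{4013141} - \frac{1207860}{\frac{1}{4821893 + \frac{29505}{4}}} = - \frac{1944125}{364831} - \frac{1207860}{\frac{1}{\frac{19317077}{4}}} = - \frac{1944125}{364831} - \frac{1207860}{\frac{4}{19317077}} = - \frac{1944125}{364831} - 5833081156305 = - \frac{2128088831337853580}{364831}$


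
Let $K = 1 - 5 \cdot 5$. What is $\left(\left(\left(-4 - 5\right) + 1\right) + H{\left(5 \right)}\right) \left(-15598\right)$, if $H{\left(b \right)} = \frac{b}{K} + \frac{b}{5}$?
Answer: $\frac{1349227}{12} \approx 1.1244 \cdot 10^{5}$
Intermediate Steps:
$K = -24$ ($K = 1 - 25 = -24$)
$H{\left(b \right)} = \frac{19 b}{120}$ ($H{\left(b \right)} = \frac{b}{-24} + \frac{b}{5} = b \left(- \frac{1}{24}\right) + b \frac{1}{5} = - \frac{b}{24} + \frac{b}{5} = \frac{19 b}{120}$)
$\left(\left(\left(-4 - 5\right) + 1\right) + H{\left(5 \right)}\right) \left(-15598\right) = \left(\left(\left(-4 - 5\right) + 1\right) + \frac{19}{120} \cdot 5\right) \left(-15598\right) = \left(\left(-9 + 1\right) + \frac{19}{24}\right) \left(-15598\right) = \left(-8 + \frac{19}{24}\right) \left(-15598\right) = \left(- \frac{173}{24}\right) \left(-15598\right) = \frac{1349227}{12}$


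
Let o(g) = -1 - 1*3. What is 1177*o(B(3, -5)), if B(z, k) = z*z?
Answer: -4708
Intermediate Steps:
B(z, k) = z**2
o(g) = -4 (o(g) = -1 - 3 = -4)
1177*o(B(3, -5)) = 1177*(-4) = -4708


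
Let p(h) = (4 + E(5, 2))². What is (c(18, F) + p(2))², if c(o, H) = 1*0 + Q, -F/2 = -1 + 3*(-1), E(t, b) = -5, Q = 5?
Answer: 36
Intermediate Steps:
F = 8 (F = -2*(-1 + 3*(-1)) = -2*(-1 - 3) = -2*(-4) = 8)
c(o, H) = 5 (c(o, H) = 1*0 + 5 = 0 + 5 = 5)
p(h) = 1 (p(h) = (4 - 5)² = (-1)² = 1)
(c(18, F) + p(2))² = (5 + 1)² = 6² = 36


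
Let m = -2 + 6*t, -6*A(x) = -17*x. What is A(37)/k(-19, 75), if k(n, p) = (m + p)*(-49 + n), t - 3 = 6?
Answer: -37/3048 ≈ -0.012139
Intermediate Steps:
t = 9 (t = 3 + 6 = 9)
A(x) = 17*x/6 (A(x) = -(-17)*x/6 = 17*x/6)
m = 52 (m = -2 + 6*9 = -2 + 54 = 52)
k(n, p) = (-49 + n)*(52 + p) (k(n, p) = (52 + p)*(-49 + n) = (-49 + n)*(52 + p))
A(37)/k(-19, 75) = ((17/6)*37)/(-2548 - 49*75 + 52*(-19) - 19*75) = 629/(6*(-2548 - 3675 - 988 - 1425)) = (629/6)/(-8636) = (629/6)*(-1/8636) = -37/3048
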